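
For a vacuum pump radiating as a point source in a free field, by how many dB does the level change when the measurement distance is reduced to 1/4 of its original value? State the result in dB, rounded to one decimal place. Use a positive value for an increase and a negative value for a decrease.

+12.0 dB

Point-source spreading: ΔL = −20·log₁₀(r₂/r₁).
ΔL = −20·log₁₀(0.25) = +12.04 dB.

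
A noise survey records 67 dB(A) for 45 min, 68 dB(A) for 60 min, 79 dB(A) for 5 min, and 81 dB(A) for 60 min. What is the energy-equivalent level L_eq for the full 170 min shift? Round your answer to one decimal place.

77.0 dB(A)

Weight each interval's intensity by its duration and average over T = 170 min:
Σ tᵢ·10^(Lᵢ/10) = 45·10^(67/10) + 60·10^(68/10) + 5·10^(79/10) + 60·10^(81/10) = 8.555e+09.
L_eq = 10·log₁₀(8.555e+09/170) = 77.02 dB(A).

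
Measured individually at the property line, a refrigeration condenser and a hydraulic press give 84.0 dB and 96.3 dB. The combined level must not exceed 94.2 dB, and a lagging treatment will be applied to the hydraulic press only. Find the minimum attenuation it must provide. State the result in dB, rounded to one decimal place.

2.5 dB

Fixed contribution from the other source: Σ 10^(L/10) = 10^(84.0/10) = 2.512e+08 (84.00 dB).
The limit corresponds to 10^(94.2/10) = 2.630e+09; subtracting the fixed part leaves 2.379e+09 for the hydraulic press, i.e. 93.76 dB.
Required insertion loss = 96.3 − 93.76 = 2.54 dB.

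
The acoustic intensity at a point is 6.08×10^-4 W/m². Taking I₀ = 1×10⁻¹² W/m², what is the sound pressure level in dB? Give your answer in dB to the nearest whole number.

88 dB

I/I₀ = 6.08×10^-4/10⁻¹² = 6.08×10^8, and L = 10·log₁₀(I/I₀).
L = 10·(0.7839 + 8) = 87.84 dB.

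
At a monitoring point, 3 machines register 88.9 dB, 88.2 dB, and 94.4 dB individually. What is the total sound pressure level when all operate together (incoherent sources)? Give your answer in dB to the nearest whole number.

For uncorrelated sources the intensities add, so convert each level to linear form, sum, and take 10·log₁₀ of the total.
Σ 10^(L/10) = 10^(88.9/10) + 10^(88.2/10) + 10^(94.4/10) = 4.191e+09.
L_total = 10·log₁₀(4.191e+09) = 96.22 dB.

96 dB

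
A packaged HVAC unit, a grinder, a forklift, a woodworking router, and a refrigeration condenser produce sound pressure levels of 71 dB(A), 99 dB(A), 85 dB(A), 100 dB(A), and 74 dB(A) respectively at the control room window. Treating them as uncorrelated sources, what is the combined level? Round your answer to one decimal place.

For uncorrelated sources the intensities add, so convert each level to linear form, sum, and take 10·log₁₀ of the total.
Σ 10^(L/10) = 10^(71/10) + 10^(99/10) + 10^(85/10) + 10^(100/10) + 10^(74/10) = 1.830e+10.
L_total = 10·log₁₀(1.830e+10) = 102.62 dB(A).

102.6 dB(A)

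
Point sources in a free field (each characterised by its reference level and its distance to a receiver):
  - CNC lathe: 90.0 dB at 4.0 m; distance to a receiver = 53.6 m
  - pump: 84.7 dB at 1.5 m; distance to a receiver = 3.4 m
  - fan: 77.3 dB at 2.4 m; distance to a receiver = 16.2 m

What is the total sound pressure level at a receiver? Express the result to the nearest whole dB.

78 dB

Apply inverse-square spreading to bring every level to the receiver, then sum 10^(L/10).
CNC lathe: 90.0 − 20·log₁₀(53.6/4.0) = 90.0 − 22.54 = 67.46 dB.
pump: 84.7 − 20·log₁₀(3.4/1.5) = 84.7 − 7.11 = 77.59 dB.
fan: 77.3 − 20·log₁₀(16.2/2.4) = 77.3 − 16.59 = 60.71 dB.
Σ 10^(L/10) = 6.419e+07 → L_total = 10·log₁₀(6.419e+07) = 78.07 dB.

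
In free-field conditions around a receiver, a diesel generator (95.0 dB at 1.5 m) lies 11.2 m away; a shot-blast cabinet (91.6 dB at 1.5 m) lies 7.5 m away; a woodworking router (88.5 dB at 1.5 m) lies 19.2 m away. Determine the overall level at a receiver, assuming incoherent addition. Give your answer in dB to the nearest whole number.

81 dB

First find each source's level at the receiver (point-source: −20·log₁₀(r/r_ref)), then combine on an intensity basis.
diesel generator: 95.0 − 20·log₁₀(11.2/1.5) = 95.0 − 17.46 = 77.54 dB.
shot-blast cabinet: 91.6 − 20·log₁₀(7.5/1.5) = 91.6 − 13.98 = 77.62 dB.
woodworking router: 88.5 − 20·log₁₀(19.2/1.5) = 88.5 − 22.14 = 66.36 dB.
Σ 10^(L/10) = 1.189e+08 → L_total = 10·log₁₀(1.189e+08) = 80.75 dB.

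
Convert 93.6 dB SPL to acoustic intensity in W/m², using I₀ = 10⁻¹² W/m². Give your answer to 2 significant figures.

I = I₀·10^(L/10) = 10⁻¹² × 10^(93.6/10) = 10^(-2.640).

0.0023 W/m²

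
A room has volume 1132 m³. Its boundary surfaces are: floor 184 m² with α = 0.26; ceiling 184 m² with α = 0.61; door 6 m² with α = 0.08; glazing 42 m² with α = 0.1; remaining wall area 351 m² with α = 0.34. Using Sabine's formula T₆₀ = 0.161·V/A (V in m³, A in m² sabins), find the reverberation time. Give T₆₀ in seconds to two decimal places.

0.64 s

Summing Sᵢαᵢ: 184·0.26 + 184·0.61 + 6·0.08 + 42·0.1 + 351·0.34 = 284.10 m².
T₆₀ = 0.161 × 1132 / 284.10 = 0.642 s.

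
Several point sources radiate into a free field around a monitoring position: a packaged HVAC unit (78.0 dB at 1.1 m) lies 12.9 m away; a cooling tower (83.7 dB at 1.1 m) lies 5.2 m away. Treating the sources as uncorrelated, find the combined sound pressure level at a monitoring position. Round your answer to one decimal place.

70.4 dB

Apply inverse-square spreading to bring every level to the receiver, then sum 10^(L/10).
packaged HVAC unit: 78.0 − 20·log₁₀(12.9/1.1) = 78.0 − 21.38 = 56.62 dB.
cooling tower: 83.7 − 20·log₁₀(5.2/1.1) = 83.7 − 13.49 = 70.21 dB.
Σ 10^(L/10) = 1.095e+07 → L_total = 10·log₁₀(1.095e+07) = 70.39 dB.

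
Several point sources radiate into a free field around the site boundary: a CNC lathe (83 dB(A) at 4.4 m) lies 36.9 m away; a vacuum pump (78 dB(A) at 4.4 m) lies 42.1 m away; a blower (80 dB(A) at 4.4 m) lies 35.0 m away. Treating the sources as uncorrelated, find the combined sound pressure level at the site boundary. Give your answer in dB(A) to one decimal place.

First find each source's level at the receiver (point-source: −20·log₁₀(r/r_ref)), then combine on an intensity basis.
CNC lathe: 83 − 20·log₁₀(36.9/4.4) = 83 − 18.47 = 64.53 dB(A).
vacuum pump: 78 − 20·log₁₀(42.1/4.4) = 78 − 19.62 = 58.38 dB(A).
blower: 80 − 20·log₁₀(35.0/4.4) = 80 − 18.01 = 61.99 dB(A).
Σ 10^(L/10) = 5.107e+06 → L_total = 10·log₁₀(5.107e+06) = 67.08 dB(A).

67.1 dB(A)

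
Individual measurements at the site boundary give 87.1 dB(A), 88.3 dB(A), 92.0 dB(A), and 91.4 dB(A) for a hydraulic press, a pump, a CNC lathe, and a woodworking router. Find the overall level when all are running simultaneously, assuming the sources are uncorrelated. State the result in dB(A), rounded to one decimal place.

96.2 dB(A)

Incoherent sources combine by intensity addition: L_total = 10·log₁₀(Σ 10^(L_i/10)).
Σ 10^(L/10) = 10^(87.1/10) + 10^(88.3/10) + 10^(92.0/10) + 10^(91.4/10) = 4.154e+09.
L_total = 10·log₁₀(4.154e+09) = 96.18 dB(A).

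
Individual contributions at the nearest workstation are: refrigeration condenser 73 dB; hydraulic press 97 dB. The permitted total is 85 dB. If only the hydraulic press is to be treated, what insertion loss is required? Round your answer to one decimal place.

12.3 dB

Everything except the hydraulic press sums to 10^(73/10) = 1.995e+07 in linear terms, 73.00 dB.
The limit corresponds to 10^(85/10) = 3.162e+08; subtracting the fixed part leaves 2.963e+08 for the hydraulic press, i.e. 84.72 dB.
Required insertion loss = 97 − 84.72 = 12.28 dB.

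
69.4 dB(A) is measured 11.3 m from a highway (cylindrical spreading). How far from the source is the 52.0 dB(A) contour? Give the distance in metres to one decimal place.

621.0 m

The 17.4 dB drop corresponds to a distance ratio of 10^(17.4/10) for a line source.
r₂ = 11.3·10^((69.4−52.0)/10) = 11.3·10^(17.4/10) = 620.98 m.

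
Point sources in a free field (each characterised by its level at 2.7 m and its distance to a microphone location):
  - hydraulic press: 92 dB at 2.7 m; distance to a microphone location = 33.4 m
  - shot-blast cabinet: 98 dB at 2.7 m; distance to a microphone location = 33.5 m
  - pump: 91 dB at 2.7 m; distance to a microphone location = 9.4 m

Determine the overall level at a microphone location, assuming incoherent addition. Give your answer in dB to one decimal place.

Propagate each source to the receiver with L = L_ref − 20·log₁₀(r/r_ref), then add intensities.
hydraulic press: 92 − 20·log₁₀(33.4/2.7) = 92 − 21.85 = 70.15 dB.
shot-blast cabinet: 98 − 20·log₁₀(33.5/2.7) = 98 − 21.87 = 76.13 dB.
pump: 91 − 20·log₁₀(9.4/2.7) = 91 − 10.84 = 80.16 dB.
Σ 10^(L/10) = 1.552e+08 → L_total = 10·log₁₀(1.552e+08) = 81.91 dB.

81.9 dB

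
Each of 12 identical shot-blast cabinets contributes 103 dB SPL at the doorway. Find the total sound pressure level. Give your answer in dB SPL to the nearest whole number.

114 dB SPL

N identical incoherent sources raise the level by 10·log₁₀ N.
L_total = 103 + 10·log₁₀(12) = 103 + 10.792 = 113.79 dB SPL.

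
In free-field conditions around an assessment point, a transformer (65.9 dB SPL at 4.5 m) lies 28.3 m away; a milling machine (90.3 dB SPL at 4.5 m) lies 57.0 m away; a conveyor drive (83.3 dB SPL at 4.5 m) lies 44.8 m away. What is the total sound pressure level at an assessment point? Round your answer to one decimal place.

Apply inverse-square spreading to bring every level to the receiver, then sum 10^(L/10).
transformer: 65.9 − 20·log₁₀(28.3/4.5) = 65.9 − 15.97 = 49.93 dB SPL.
milling machine: 90.3 − 20·log₁₀(57.0/4.5) = 90.3 − 22.05 = 68.25 dB SPL.
conveyor drive: 83.3 − 20·log₁₀(44.8/4.5) = 83.3 − 19.96 = 63.34 dB SPL.
Σ 10^(L/10) = 8.934e+06 → L_total = 10·log₁₀(8.934e+06) = 69.51 dB SPL.

69.5 dB SPL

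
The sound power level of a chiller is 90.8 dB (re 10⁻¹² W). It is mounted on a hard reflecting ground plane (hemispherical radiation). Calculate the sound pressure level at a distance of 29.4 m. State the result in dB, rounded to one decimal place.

L_p = L_w − 10·log₁₀(2π·r²) with r = 29.4 m.
2π·r² = 5431 m², 10·log₁₀ of that is 37.349 dB.
L_p = 90.8 − 37.349 = 53.45 dB.

53.5 dB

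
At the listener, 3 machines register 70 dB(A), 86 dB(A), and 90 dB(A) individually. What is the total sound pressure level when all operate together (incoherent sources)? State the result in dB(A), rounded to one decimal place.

91.5 dB(A)

Incoherent sources combine by intensity addition: L_total = 10·log₁₀(Σ 10^(L_i/10)).
Σ 10^(L/10) = 10^(70/10) + 10^(86/10) + 10^(90/10) = 1.408e+09.
L_total = 10·log₁₀(1.408e+09) = 91.49 dB(A).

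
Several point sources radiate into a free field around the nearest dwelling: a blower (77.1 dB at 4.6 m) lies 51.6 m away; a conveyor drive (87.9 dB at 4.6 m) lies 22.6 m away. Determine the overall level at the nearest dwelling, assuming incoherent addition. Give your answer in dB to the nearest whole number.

First find each source's level at the receiver (point-source: −20·log₁₀(r/r_ref)), then combine on an intensity basis.
blower: 77.1 − 20·log₁₀(51.6/4.6) = 77.1 − 21.00 = 56.10 dB.
conveyor drive: 87.9 − 20·log₁₀(22.6/4.6) = 87.9 − 13.83 = 74.07 dB.
Σ 10^(L/10) = 2.595e+07 → L_total = 10·log₁₀(2.595e+07) = 74.14 dB.

74 dB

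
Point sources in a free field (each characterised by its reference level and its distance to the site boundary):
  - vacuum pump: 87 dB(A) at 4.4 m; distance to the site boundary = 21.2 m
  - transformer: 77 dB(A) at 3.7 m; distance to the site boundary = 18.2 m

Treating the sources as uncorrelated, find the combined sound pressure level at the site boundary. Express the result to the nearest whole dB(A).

74 dB(A)

Apply inverse-square spreading to bring every level to the receiver, then sum 10^(L/10).
vacuum pump: 87 − 20·log₁₀(21.2/4.4) = 87 − 13.66 = 73.34 dB(A).
transformer: 77 − 20·log₁₀(18.2/3.7) = 77 − 13.84 = 63.16 dB(A).
Σ 10^(L/10) = 2.366e+07 → L_total = 10·log₁₀(2.366e+07) = 73.74 dB(A).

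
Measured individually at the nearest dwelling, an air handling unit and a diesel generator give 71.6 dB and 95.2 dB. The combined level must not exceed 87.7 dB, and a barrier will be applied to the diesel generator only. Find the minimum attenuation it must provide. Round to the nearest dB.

The untreated sources together contribute 10^(71.6/10) = 1.445e+07, i.e. 71.60 dB.
To meet 87.7 dB overall, the treated diesel generator may contribute at most 10^(87.7/10) − 1.445e+07 = 5.744e+08, i.e. 87.59 dB.
So the diesel generator must be reduced from 95.2 to 87.59 dB: IL = 7.61 dB.

8 dB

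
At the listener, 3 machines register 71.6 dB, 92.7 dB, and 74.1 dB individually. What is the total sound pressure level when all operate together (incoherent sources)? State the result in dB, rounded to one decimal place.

For uncorrelated sources the intensities add, so convert each level to linear form, sum, and take 10·log₁₀ of the total.
Σ 10^(L/10) = 10^(71.6/10) + 10^(92.7/10) + 10^(74.1/10) = 1.902e+09.
L_total = 10·log₁₀(1.902e+09) = 92.79 dB.

92.8 dB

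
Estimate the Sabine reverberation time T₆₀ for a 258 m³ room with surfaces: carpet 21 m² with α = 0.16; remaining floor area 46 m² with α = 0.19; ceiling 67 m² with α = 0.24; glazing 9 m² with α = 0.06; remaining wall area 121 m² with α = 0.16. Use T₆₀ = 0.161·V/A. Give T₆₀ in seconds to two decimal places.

0.86 s

A = Σ Sᵢαᵢ = 21·0.16 + 46·0.19 + 67·0.24 + 9·0.06 + 121·0.16 = 48.08 m².
T₆₀ = 0.161·V/A = 0.161·258/48.08 = 0.864 s.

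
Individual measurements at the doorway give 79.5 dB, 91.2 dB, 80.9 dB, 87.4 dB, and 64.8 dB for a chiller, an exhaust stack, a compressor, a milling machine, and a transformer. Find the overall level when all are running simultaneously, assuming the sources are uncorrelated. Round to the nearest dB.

93 dB

Incoherent sources combine by intensity addition: L_total = 10·log₁₀(Σ 10^(L_i/10)).
Σ 10^(L/10) = 10^(79.5/10) + 10^(91.2/10) + 10^(80.9/10) + 10^(87.4/10) + 10^(64.8/10) = 2.083e+09.
L_total = 10·log₁₀(2.083e+09) = 93.19 dB.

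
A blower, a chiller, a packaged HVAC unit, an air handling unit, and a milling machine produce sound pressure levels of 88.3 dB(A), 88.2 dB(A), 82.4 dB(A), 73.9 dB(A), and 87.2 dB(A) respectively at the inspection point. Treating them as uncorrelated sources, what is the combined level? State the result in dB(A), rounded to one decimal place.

93.1 dB(A)

Incoherent sources combine by intensity addition: L_total = 10·log₁₀(Σ 10^(L_i/10)).
Σ 10^(L/10) = 10^(88.3/10) + 10^(88.2/10) + 10^(82.4/10) + 10^(73.9/10) + 10^(87.2/10) = 2.060e+09.
L_total = 10·log₁₀(2.060e+09) = 93.14 dB(A).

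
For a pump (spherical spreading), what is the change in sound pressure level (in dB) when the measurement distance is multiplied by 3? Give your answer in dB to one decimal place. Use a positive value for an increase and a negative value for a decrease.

A point source loses 6 dB per doubling of distance; generally ΔL = −20·log₁₀(r₂/r₁).
ΔL = −20·log₁₀(3) = -9.54 dB.

-9.5 dB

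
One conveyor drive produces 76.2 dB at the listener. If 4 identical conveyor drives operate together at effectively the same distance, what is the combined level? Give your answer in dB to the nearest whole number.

82 dB

With 4 equal, uncorrelated contributions the intensity is 4× that of one unit, giving a rise of 10·log₁₀ 4.
L_total = 76.2 + 10·log₁₀(4) = 76.2 + 6.021 = 82.22 dB.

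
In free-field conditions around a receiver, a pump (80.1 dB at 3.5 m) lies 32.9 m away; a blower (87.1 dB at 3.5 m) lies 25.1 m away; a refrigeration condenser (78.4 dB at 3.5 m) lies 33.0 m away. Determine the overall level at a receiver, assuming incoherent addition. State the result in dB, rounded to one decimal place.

70.8 dB

Propagate each source to the receiver with L = L_ref − 20·log₁₀(r/r_ref), then add intensities.
pump: 80.1 − 20·log₁₀(32.9/3.5) = 80.1 − 19.46 = 60.64 dB.
blower: 87.1 − 20·log₁₀(25.1/3.5) = 87.1 − 17.11 = 69.99 dB.
refrigeration condenser: 78.4 − 20·log₁₀(33.0/3.5) = 78.4 − 19.49 = 58.91 dB.
Σ 10^(L/10) = 1.191e+07 → L_total = 10·log₁₀(1.191e+07) = 70.76 dB.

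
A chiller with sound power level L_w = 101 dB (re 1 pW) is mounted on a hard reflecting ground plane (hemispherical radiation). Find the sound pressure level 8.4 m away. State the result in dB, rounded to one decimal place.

74.5 dB

L_p = L_w − 10·log₁₀(2π·r²) with r = 8.4 m.
2π·r² = 443.3 m², 10·log₁₀ of that is 26.467 dB.
L_p = 101 − 26.467 = 74.53 dB.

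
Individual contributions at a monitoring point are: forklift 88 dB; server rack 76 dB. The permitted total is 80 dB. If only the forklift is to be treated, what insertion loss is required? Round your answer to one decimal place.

10.2 dB

The untreated sources together contribute 10^(76/10) = 3.981e+07, i.e. 76.00 dB.
The limit corresponds to 10^(80/10) = 1.000e+08; subtracting the fixed part leaves 6.019e+07 for the forklift, i.e. 77.80 dB.
So the forklift must be reduced from 88 to 77.80 dB: IL = 10.20 dB.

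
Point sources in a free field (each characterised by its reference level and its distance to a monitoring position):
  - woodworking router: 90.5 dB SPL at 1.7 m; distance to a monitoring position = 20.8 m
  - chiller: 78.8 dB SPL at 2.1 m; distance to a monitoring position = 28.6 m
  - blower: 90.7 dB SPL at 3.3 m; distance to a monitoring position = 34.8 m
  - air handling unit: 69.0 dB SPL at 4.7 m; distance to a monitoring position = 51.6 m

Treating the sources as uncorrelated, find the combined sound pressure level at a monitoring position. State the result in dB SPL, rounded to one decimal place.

Propagate each source to the receiver with L = L_ref − 20·log₁₀(r/r_ref), then add intensities.
woodworking router: 90.5 − 20·log₁₀(20.8/1.7) = 90.5 − 21.75 = 68.75 dB SPL.
chiller: 78.8 − 20·log₁₀(28.6/2.1) = 78.8 − 22.68 = 56.12 dB SPL.
blower: 90.7 − 20·log₁₀(34.8/3.3) = 90.7 − 20.46 = 70.24 dB SPL.
air handling unit: 69.0 − 20·log₁₀(51.6/4.7) = 69.0 − 20.81 = 48.19 dB SPL.
Σ 10^(L/10) = 1.853e+07 → L_total = 10·log₁₀(1.853e+07) = 72.68 dB SPL.

72.7 dB SPL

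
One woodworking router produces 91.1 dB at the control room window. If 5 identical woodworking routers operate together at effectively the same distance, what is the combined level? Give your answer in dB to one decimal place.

L_total = L₁ + 10·log₁₀ N for N identical incoherent sources.
L_total = 91.1 + 10·log₁₀(5) = 91.1 + 6.990 = 98.09 dB.

98.1 dB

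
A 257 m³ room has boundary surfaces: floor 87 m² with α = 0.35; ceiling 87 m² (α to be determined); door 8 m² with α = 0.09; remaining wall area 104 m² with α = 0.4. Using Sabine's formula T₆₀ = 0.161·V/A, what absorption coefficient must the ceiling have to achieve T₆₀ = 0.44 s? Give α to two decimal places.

Required total absorption A = 0.161·257/0.44 = 94.04 m².
Absorption from the other surfaces = 87·0.35 + 8·0.09 + 104·0.4 = 72.77 m², so the ceiling must supply 21.27 m² over 87 m².
α = 21.27/87 = 0.244.

0.24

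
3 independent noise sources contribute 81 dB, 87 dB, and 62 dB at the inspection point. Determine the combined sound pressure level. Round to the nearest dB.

For uncorrelated sources the intensities add, so convert each level to linear form, sum, and take 10·log₁₀ of the total.
Σ 10^(L/10) = 10^(81/10) + 10^(87/10) + 10^(62/10) = 6.287e+08.
L_total = 10·log₁₀(6.287e+08) = 87.98 dB.

88 dB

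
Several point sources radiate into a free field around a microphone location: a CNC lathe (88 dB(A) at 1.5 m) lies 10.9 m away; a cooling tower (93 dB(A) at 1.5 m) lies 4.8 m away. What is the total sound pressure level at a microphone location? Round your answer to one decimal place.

83.2 dB(A)

Propagate each source to the receiver with L = L_ref − 20·log₁₀(r/r_ref), then add intensities.
CNC lathe: 88 − 20·log₁₀(10.9/1.5) = 88 − 17.23 = 70.77 dB(A).
cooling tower: 93 − 20·log₁₀(4.8/1.5) = 93 − 10.10 = 82.90 dB(A).
Σ 10^(L/10) = 2.068e+08 → L_total = 10·log₁₀(2.068e+08) = 83.16 dB(A).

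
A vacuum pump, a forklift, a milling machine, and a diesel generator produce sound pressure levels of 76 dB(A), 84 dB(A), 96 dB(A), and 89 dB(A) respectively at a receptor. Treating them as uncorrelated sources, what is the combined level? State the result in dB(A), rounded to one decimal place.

For uncorrelated sources the intensities add, so convert each level to linear form, sum, and take 10·log₁₀ of the total.
Σ 10^(L/10) = 10^(76/10) + 10^(84/10) + 10^(96/10) + 10^(89/10) = 5.066e+09.
L_total = 10·log₁₀(5.066e+09) = 97.05 dB(A).

97.0 dB(A)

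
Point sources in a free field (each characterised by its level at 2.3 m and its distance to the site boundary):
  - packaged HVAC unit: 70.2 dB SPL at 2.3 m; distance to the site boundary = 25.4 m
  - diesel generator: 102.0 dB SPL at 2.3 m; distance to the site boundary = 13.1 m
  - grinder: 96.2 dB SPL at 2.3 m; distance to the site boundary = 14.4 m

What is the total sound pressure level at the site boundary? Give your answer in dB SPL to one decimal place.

87.7 dB SPL

Apply inverse-square spreading to bring every level to the receiver, then sum 10^(L/10).
packaged HVAC unit: 70.2 − 20·log₁₀(25.4/2.3) = 70.2 − 20.86 = 49.34 dB SPL.
diesel generator: 102.0 − 20·log₁₀(13.1/2.3) = 102.0 − 15.11 = 86.89 dB SPL.
grinder: 96.2 − 20·log₁₀(14.4/2.3) = 96.2 − 15.93 = 80.27 dB SPL.
Σ 10^(L/10) = 5.950e+08 → L_total = 10·log₁₀(5.950e+08) = 87.75 dB SPL.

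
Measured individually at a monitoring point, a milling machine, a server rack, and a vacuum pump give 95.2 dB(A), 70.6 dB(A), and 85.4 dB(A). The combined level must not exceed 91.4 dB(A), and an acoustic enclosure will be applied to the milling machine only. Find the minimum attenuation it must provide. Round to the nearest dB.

Fixed contribution from the other sources: Σ 10^(L/10) = 10^(70.6/10) + 10^(85.4/10) = 3.582e+08 (85.54 dB(A)).
The limit corresponds to 10^(91.4/10) = 1.380e+09; subtracting the fixed part leaves 1.022e+09 for the milling machine, i.e. 90.10 dB(A).
So the milling machine must be reduced from 95.2 to 90.10 dB(A): IL = 5.10 dB.

5 dB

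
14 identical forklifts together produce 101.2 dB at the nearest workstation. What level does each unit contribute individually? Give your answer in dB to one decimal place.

89.7 dB

For N identical incoherent sources L_total = L₁ + 10·log₁₀ N, so L₁ = 101.2 − 10·log₁₀(14) = 101.2 − 11.461.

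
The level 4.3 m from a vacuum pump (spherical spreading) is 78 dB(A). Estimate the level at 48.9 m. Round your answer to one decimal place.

Spherical spreading from a point source gives a 20·log₁₀(r₂/r₁) drop.
L₂ = 78 − 20·log₁₀(48.9/4.3) = 78 − 21.117 = 56.88 dB(A).

56.9 dB(A)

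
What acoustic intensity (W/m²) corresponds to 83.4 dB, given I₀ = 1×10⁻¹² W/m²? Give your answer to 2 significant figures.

L = 10·log₁₀(I/I₀) ⇒ I = I₀·10^(L/10) = 10⁻¹² × 10^8.34.

0.00022 W/m²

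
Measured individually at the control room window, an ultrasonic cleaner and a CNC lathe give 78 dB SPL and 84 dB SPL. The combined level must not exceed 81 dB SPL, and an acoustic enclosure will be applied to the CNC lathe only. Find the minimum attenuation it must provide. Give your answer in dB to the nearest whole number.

6 dB

Fixed contribution from the other source: Σ 10^(L/10) = 10^(78/10) = 6.310e+07 (78.00 dB SPL).
The limit corresponds to 10^(81/10) = 1.259e+08; subtracting the fixed part leaves 6.280e+07 for the CNC lathe, i.e. 77.98 dB SPL.
Required insertion loss = 84 − 77.98 = 6.02 dB.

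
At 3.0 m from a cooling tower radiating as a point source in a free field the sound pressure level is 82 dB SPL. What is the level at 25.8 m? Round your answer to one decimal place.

For a point source, L₂ = L₁ − 20·log₁₀(r₂/r₁).
L₂ = 82 − 20·log₁₀(25.8/3.0) = 82 − 18.690 = 63.31 dB SPL.

63.3 dB SPL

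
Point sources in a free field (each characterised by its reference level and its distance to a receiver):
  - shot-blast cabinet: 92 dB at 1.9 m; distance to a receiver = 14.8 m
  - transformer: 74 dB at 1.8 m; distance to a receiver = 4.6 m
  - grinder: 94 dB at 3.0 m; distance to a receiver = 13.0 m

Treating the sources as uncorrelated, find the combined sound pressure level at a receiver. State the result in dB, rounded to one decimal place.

82.1 dB

First find each source's level at the receiver (point-source: −20·log₁₀(r/r_ref)), then combine on an intensity basis.
shot-blast cabinet: 92 − 20·log₁₀(14.8/1.9) = 92 − 17.83 = 74.17 dB.
transformer: 74 − 20·log₁₀(4.6/1.8) = 74 − 8.15 = 65.85 dB.
grinder: 94 − 20·log₁₀(13.0/3.0) = 94 − 12.74 = 81.26 dB.
Σ 10^(L/10) = 1.637e+08 → L_total = 10·log₁₀(1.637e+08) = 82.14 dB.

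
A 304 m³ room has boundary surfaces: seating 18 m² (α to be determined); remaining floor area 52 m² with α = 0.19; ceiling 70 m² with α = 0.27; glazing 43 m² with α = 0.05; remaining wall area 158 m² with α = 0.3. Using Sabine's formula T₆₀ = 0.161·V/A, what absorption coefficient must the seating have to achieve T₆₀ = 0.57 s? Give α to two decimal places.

0.42

A = 0.161·V/T₆₀ = 0.161·304/0.57 = 85.87 m² sabins.
Absorption from the other surfaces = 52·0.19 + 70·0.27 + 43·0.05 + 158·0.3 = 78.33 m², so the seating must supply 7.54 m² over 18 m².
α = 7.54/18 = 0.419.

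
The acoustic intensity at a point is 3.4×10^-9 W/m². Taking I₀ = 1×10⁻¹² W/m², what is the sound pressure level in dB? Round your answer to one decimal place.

35.3 dB

L = 10·log₁₀(I/I₀) = 10·log₁₀(3.4×10^-9/10⁻¹²) = 10·log₁₀(3.4×10^3).
L = 10·(0.5315 + 3) = 35.31 dB.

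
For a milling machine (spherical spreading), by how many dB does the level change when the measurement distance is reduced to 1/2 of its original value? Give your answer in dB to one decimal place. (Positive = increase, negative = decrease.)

+6.0 dB

A point source loses 6 dB per doubling of distance; generally ΔL = −20·log₁₀(r₂/r₁).
ΔL = −20·log₁₀(0.5) = +6.02 dB.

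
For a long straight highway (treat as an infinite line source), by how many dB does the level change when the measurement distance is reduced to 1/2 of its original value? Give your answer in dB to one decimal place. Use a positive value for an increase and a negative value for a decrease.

+3.0 dB

Line-source spreading: ΔL = −10·log₁₀(r₂/r₁).
ΔL = −10·log₁₀(0.5) = +3.01 dB.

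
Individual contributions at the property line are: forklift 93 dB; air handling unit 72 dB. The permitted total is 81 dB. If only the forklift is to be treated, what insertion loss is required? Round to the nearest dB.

Fixed contribution from the other source: Σ 10^(L/10) = 10^(72/10) = 1.585e+07 (72.00 dB).
To meet 81 dB overall, the treated forklift may contribute at most 10^(81/10) − 1.585e+07 = 1.100e+08, i.e. 80.42 dB.
So the forklift must be reduced from 93 to 80.42 dB: IL = 12.58 dB.

13 dB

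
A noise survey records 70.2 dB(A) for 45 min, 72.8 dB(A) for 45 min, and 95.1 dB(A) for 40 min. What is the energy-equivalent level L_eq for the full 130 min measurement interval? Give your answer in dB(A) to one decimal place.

90.0 dB(A)

Weight each interval's intensity by its duration and average over T = 130 min:
Σ tᵢ·10^(Lᵢ/10) = 45·10^(70.2/10) + 45·10^(72.8/10) + 40·10^(95.1/10) = 1.308e+11.
L_eq = 10·log₁₀(1.308e+11/130) = 90.03 dB(A).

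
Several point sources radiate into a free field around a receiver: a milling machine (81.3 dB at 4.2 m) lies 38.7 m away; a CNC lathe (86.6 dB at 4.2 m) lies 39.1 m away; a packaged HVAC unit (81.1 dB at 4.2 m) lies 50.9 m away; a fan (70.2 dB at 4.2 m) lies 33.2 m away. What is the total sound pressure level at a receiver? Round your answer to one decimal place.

69.0 dB

First find each source's level at the receiver (point-source: −20·log₁₀(r/r_ref)), then combine on an intensity basis.
milling machine: 81.3 − 20·log₁₀(38.7/4.2) = 81.3 − 19.29 = 62.01 dB.
CNC lathe: 86.6 − 20·log₁₀(39.1/4.2) = 86.6 − 19.38 = 67.22 dB.
packaged HVAC unit: 81.1 − 20·log₁₀(50.9/4.2) = 81.1 − 21.67 = 59.43 dB.
fan: 70.2 − 20·log₁₀(33.2/4.2) = 70.2 − 17.96 = 52.24 dB.
Σ 10^(L/10) = 7.908e+06 → L_total = 10·log₁₀(7.908e+06) = 68.98 dB.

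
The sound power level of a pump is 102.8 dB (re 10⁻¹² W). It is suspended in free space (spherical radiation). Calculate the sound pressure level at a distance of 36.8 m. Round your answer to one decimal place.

The power spreads over a sphere of area 4π·r², so L_p = L_w − 10·log₁₀(4π·r²).
4π·r² = 1.702e+04 m², 10·log₁₀ of that is 42.309 dB.
L_p = 102.8 − 42.309 = 60.49 dB.

60.5 dB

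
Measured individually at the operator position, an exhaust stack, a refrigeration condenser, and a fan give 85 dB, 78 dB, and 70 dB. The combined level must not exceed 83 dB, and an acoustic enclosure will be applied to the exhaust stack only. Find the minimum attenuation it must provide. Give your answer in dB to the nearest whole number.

4 dB

Everything except the exhaust stack sums to 10^(78/10) + 10^(70/10) = 7.310e+07 in linear terms, 78.64 dB.
To meet 83 dB overall, the treated exhaust stack may contribute at most 10^(83/10) − 7.310e+07 = 1.264e+08, i.e. 81.02 dB.
Required insertion loss = 85 − 81.02 = 3.98 dB.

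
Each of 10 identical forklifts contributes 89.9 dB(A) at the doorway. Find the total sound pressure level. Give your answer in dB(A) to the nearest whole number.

L_total = L₁ + 10·log₁₀ N for N identical incoherent sources.
L_total = 89.9 + 10·log₁₀(10) = 89.9 + 10.000 = 99.90 dB(A).

100 dB(A)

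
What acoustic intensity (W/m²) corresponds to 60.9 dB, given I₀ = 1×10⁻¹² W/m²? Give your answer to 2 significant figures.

I/I₀ = 10^(60.9/10) = 1.23e+06, so I = 1.23e+06 × 10⁻¹² W/m².

1.2e-06 W/m²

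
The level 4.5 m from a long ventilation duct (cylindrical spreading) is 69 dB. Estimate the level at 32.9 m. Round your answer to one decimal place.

Cylindrical spreading from a line source gives a 10·log₁₀(r₂/r₁) drop.
L₂ = 69 − 10·log₁₀(32.9/4.5) = 69 − 8.640 = 60.36 dB.

60.4 dB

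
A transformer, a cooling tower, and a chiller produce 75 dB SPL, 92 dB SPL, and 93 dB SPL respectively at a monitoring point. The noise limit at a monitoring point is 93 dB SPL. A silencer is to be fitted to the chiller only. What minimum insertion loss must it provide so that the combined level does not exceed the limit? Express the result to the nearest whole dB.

7 dB

Everything except the chiller sums to 10^(75/10) + 10^(92/10) = 1.617e+09 in linear terms, 92.09 dB SPL.
To meet 93 dB SPL overall, the treated chiller may contribute at most 10^(93/10) − 1.617e+09 = 3.787e+08, i.e. 85.78 dB SPL.
Required insertion loss = 93 − 85.78 = 7.22 dB.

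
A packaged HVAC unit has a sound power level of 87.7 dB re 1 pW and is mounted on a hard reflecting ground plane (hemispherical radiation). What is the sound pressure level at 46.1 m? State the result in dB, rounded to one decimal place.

46.4 dB

L_p = L_w − 10·log₁₀(2π·r²) with r = 46.1 m.
2π·r² = 1.335e+04 m², 10·log₁₀ of that is 41.256 dB.
L_p = 87.7 − 41.256 = 46.44 dB.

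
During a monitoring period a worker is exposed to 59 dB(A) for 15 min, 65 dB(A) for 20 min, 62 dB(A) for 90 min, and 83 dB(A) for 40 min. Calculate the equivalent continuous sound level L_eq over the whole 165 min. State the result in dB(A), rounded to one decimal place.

Weight each interval's intensity by its duration and average over T = 165 min:
Σ tᵢ·10^(Lᵢ/10) = 15·10^(59/10) + 20·10^(65/10) + 90·10^(62/10) + 40·10^(83/10) = 8.199e+09.
L_eq = 10·log₁₀(8.199e+09/165) = 76.96 dB(A).

77.0 dB(A)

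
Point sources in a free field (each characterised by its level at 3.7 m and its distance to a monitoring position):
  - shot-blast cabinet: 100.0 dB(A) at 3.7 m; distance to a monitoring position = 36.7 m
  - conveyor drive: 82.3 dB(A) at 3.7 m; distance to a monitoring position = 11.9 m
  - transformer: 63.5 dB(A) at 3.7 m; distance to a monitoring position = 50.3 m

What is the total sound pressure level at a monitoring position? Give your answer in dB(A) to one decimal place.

Apply inverse-square spreading to bring every level to the receiver, then sum 10^(L/10).
shot-blast cabinet: 100.0 − 20·log₁₀(36.7/3.7) = 100.0 − 19.93 = 80.07 dB(A).
conveyor drive: 82.3 − 20·log₁₀(11.9/3.7) = 82.3 − 10.15 = 72.15 dB(A).
transformer: 63.5 − 20·log₁₀(50.3/3.7) = 63.5 − 22.67 = 40.83 dB(A).
Σ 10^(L/10) = 1.181e+08 → L_total = 10·log₁₀(1.181e+08) = 80.72 dB(A).

80.7 dB(A)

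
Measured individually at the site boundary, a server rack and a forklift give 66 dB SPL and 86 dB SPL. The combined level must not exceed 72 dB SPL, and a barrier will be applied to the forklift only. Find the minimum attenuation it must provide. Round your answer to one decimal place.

The untreated sources together contribute 10^(66/10) = 3.981e+06, i.e. 66.00 dB SPL.
To meet 72 dB SPL overall, the treated forklift may contribute at most 10^(72/10) − 3.981e+06 = 1.187e+07, i.e. 70.74 dB SPL.
So the forklift must be reduced from 86 to 70.74 dB SPL: IL = 15.26 dB.

15.3 dB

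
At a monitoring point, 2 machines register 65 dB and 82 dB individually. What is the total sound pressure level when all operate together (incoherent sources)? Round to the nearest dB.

Incoherent sources combine by intensity addition: L_total = 10·log₁₀(Σ 10^(L_i/10)).
Σ 10^(L/10) = 10^(65/10) + 10^(82/10) = 1.617e+08.
L_total = 10·log₁₀(1.617e+08) = 82.09 dB.

82 dB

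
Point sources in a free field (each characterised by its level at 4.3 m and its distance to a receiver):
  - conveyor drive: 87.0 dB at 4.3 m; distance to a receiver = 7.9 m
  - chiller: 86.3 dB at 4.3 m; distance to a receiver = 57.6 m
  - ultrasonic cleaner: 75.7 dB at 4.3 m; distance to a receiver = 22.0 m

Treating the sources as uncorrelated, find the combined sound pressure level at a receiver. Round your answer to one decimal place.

81.8 dB

Propagate each source to the receiver with L = L_ref − 20·log₁₀(r/r_ref), then add intensities.
conveyor drive: 87.0 − 20·log₁₀(7.9/4.3) = 87.0 − 5.28 = 81.72 dB.
chiller: 86.3 − 20·log₁₀(57.6/4.3) = 86.3 − 22.54 = 63.76 dB.
ultrasonic cleaner: 75.7 − 20·log₁₀(22.0/4.3) = 75.7 − 14.18 = 61.52 dB.
Σ 10^(L/10) = 1.523e+08 → L_total = 10·log₁₀(1.523e+08) = 81.83 dB.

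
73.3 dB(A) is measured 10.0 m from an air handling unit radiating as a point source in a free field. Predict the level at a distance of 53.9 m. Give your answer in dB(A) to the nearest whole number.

59 dB(A)

For a point source, L₂ = L₁ − 20·log₁₀(r₂/r₁).
L₂ = 73.3 − 20·log₁₀(53.9/10.0) = 73.3 − 14.632 = 58.67 dB(A).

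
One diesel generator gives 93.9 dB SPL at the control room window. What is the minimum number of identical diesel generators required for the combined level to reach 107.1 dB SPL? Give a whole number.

21

The shortfall is 107.1 − 93.9 = 13.2 dB, and N units add 10·log₁₀ N, so need 10·log₁₀ N ≥ 13.2.
N ≥ 10^(13.2/10) = 20.893, so N = 21.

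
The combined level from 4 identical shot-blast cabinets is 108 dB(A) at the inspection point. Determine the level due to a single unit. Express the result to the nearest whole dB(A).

102 dB(A)

4 equal contributions raise the level by 10·log₁₀ 4 = 6.021 dB, so each unit alone gives 108 − 6.021.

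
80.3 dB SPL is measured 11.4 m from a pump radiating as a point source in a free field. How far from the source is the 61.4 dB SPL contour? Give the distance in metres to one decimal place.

For a point source L₁ − L₂ = 20·log₁₀(r₂/r₁), so r₂ = r₁·10^((L₁−L₂)/20).
r₂ = 11.4·10^((80.3−61.4)/20) = 11.4·10^(18.9/20) = 100.44 m.

100.4 m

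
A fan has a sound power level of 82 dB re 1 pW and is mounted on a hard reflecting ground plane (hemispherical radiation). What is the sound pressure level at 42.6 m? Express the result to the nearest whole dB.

41 dB

Free-field hemispherical radiation: L_p = L_w − 10·log₁₀(2π·r²), r = 42.6 m.
2π·r² = 1.14e+04 m², 10·log₁₀ of that is 40.570 dB.
L_p = 82 − 40.570 = 41.43 dB.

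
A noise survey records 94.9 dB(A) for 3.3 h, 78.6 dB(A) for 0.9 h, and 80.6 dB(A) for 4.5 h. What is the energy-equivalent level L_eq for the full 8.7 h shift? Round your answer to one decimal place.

L_eq = 10·log₁₀[(1/T)·Σ tᵢ·10^(Lᵢ/10)] with T = 8.7 h.
Σ tᵢ·10^(Lᵢ/10) = 3.3·10^(94.9/10) + 0.9·10^(78.6/10) + 4.5·10^(80.6/10) = 1.078e+10.
L_eq = 10·log₁₀(1.078e+10/8.7) = 90.93 dB(A).

90.9 dB(A)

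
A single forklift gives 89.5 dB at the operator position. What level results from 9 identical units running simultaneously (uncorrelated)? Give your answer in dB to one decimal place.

N identical incoherent sources raise the level by 10·log₁₀ N.
L_total = 89.5 + 10·log₁₀(9) = 89.5 + 9.542 = 99.04 dB.

99.0 dB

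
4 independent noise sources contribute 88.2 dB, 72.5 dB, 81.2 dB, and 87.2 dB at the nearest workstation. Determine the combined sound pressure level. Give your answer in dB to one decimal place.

91.3 dB

For uncorrelated sources the intensities add, so convert each level to linear form, sum, and take 10·log₁₀ of the total.
Σ 10^(L/10) = 10^(88.2/10) + 10^(72.5/10) + 10^(81.2/10) + 10^(87.2/10) = 1.335e+09.
L_total = 10·log₁₀(1.335e+09) = 91.26 dB.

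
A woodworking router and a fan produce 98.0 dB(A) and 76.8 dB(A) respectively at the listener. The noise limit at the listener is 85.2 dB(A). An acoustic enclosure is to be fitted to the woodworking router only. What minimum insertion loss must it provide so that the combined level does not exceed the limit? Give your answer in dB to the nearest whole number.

Fixed contribution from the other source: Σ 10^(L/10) = 10^(76.8/10) = 4.786e+07 (76.80 dB(A)).
The limit corresponds to 10^(85.2/10) = 3.311e+08; subtracting the fixed part leaves 2.833e+08 for the woodworking router, i.e. 84.52 dB(A).
So the woodworking router must be reduced from 98.0 to 84.52 dB(A): IL = 13.48 dB.

13 dB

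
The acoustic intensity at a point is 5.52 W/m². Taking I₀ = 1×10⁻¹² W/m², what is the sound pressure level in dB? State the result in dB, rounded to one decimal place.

Dividing by I₀ shifts the exponent by 12: I/I₀ = 5.52×10^12.
L = 10·(0.7419 + 12) = 127.42 dB.

127.4 dB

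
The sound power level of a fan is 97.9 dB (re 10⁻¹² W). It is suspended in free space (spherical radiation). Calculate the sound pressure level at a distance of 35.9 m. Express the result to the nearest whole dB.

56 dB

The power spreads over a sphere of area 4π·r², so L_p = L_w − 10·log₁₀(4π·r²).
4π·r² = 1.62e+04 m², 10·log₁₀ of that is 42.094 dB.
L_p = 97.9 − 42.094 = 55.81 dB.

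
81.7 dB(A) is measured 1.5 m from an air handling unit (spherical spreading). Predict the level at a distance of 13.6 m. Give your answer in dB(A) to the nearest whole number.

63 dB(A)

For a point source, L₂ = L₁ − 20·log₁₀(r₂/r₁).
L₂ = 81.7 − 20·log₁₀(13.6/1.5) = 81.7 − 19.149 = 62.55 dB(A).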